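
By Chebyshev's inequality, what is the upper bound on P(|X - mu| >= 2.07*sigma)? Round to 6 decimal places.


P <= 1/k^2
k^2 = 2.07^2 = 4.2849
1/k^2 = 1 / 4.2849 ≈ 0.23337768

0.233378


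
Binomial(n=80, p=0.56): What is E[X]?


E[X] = n*p = 80 * 0.56 = 44.8

44.8


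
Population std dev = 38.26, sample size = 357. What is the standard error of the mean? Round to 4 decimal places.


SE = sigma / sqrt(n)
sqrt(357) ≈ 18.894444
SE = 38.26 / 18.894444 ≈ 2.024934

2.0249


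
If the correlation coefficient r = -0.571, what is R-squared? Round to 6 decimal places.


R^2 = r^2 = (-0.571)^2 = 0.326041

0.326041


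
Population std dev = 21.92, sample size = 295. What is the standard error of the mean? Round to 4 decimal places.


SE = sigma / sqrt(n)
sqrt(295) ≈ 17.175564
SE = 21.92 / 17.175564 ≈ 1.276232

1.2762


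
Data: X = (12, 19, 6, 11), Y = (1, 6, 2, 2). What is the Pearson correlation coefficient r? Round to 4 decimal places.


r = sum((xi-xbar)(yi-ybar)) / sqrt(sum((xi-xbar)^2) * sum((yi-ybar)^2))
n = 4, xbar = 48/4 = 12, ybar = 11/4 = 2.75
Sxy = sum((xi-xbar)(yi-ybar)) = 28
Sxx = sum((xi-xbar)^2) = 86
Syy = sum((yi-ybar)^2) = 14.75
sqrt(Sxx*Syy) ≈ 35.616008
r = Sxy / sqrt(Sxx*Syy) = 28 / 35.616008 ≈ 0.786163

0.7862


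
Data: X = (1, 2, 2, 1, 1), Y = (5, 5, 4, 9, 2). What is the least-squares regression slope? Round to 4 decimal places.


b = sum((xi-xbar)(yi-ybar)) / sum((xi-xbar)^2)
n = 5, xbar = 7/5 = 1.4, ybar = 25/5 = 5
Sxy = sum((xi-xbar)(yi-ybar)) = -1
Sxx = sum((xi-xbar)^2) = 1.2
b = Sxy / Sxx = -5/6 ≈ -0.833333

-0.8333


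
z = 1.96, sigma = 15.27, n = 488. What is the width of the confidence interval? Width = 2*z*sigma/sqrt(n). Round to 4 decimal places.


width = 2*z*sigma/sqrt(n)
2*z*sigma = 2 * 1.96 * 15.27 = 59.8584
sqrt(488) ≈ 22.090722
width = 59.8584 / 22.090722 ≈ 2.709662

2.7097


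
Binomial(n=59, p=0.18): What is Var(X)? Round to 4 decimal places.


Var = n*p*(1-p) = 59 * 0.18 * 0.82 = 8.7084

8.7084


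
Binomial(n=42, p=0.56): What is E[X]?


E[X] = n*p = 42 * 0.56 = 23.52

23.52


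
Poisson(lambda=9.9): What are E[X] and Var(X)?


E[X] = Var(X) = lambda = 9.9

9.9, 9.9


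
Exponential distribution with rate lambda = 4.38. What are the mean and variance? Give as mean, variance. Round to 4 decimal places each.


mean = 1/lam, var = 1/lam^2
mean = 1 / 4.38 = 50/219 ≈ 0.228311
lam^2 = 4.38^2 = 19.1844
var = 1 / 19.1844 ≈ 0.052126

0.2283, 0.0521


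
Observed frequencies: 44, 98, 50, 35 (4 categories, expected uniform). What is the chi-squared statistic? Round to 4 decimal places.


chi2 = sum((O-E)^2/E), E = total/4
total = 227, E = 227/4 = 56.75
(44 - 56.75)^2 / 56.75 = 162.5625 / 56.75 = 2601/908 ≈ 2.864537
(98 - 56.75)^2 / 56.75 = 1701.5625 / 56.75 = 27225/908 ≈ 29.983480
(50 - 56.75)^2 / 56.75 = 45.5625 / 56.75 = 729/908 ≈ 0.802863
(35 - 56.75)^2 / 56.75 = 473.0625 / 56.75 = 7569/908 ≈ 8.335903
chi2 = 9531/227 ≈ 41.986784

41.9868


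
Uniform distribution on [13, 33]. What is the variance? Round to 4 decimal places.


Var = (b-a)^2 / 12
(b-a)^2 = (33 - 13)^2 = 400
Var = 400/12 ≈ 33.333333

33.3333


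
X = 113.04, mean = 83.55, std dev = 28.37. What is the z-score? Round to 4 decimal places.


z = (X - mu) / sigma
X - mu = 113.04 - 83.55 = 29.49
z = 29.49 / 28.37 = 2949/2837 ≈ 1.039478

1.0395


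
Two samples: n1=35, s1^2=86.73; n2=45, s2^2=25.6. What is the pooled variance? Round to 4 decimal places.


sp^2 = ((n1-1)*s1^2 + (n2-1)*s2^2)/(n1+n2-2)
(n1-1)*s1^2 = 34 * 86.73 = 2948.82
(n2-1)*s2^2 = 44 * 25.6 = 1126.4
numerator = 2948.82 + 1126.4 = 4075.22
n1+n2-2 = 78
sp^2 = 4075.22 / 78 = 203761/3900 ≈ 52.246410

52.2464


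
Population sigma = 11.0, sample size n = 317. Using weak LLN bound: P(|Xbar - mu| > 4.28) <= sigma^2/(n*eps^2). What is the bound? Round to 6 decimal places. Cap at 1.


bound = min(1, sigma^2/(n*eps^2))
sigma^2 = 11.0^2 = 121
n*eps^2 = 317 * 4.28^2 = 317 * 18.3184 = 5806.9328
sigma^2/(n*eps^2) = 121 / 5806.9328 ≈ 0.02083716

0.020837


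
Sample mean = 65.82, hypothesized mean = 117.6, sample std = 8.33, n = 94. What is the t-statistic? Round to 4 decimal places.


t = (xbar - mu0) / (s/sqrt(n))
xbar - mu0 = 65.82 - 117.6 = -51.78
sqrt(94) ≈ 9.69535971
s/sqrt(n) = 8.33 / 9.69535971 ≈ 0.85917390
t = -51.78 / 0.85917390 ≈ -60.267194

-60.2672


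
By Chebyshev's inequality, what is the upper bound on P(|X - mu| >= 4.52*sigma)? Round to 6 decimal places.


P <= 1/k^2
k^2 = 4.52^2 = 20.4304
1/k^2 = 1 / 20.4304 ≈ 0.04894667

0.048947


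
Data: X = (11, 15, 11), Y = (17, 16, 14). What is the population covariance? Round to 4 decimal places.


Cov = (1/n)*sum((xi-xbar)(yi-ybar))
n = 3, xbar = 37/3 ≈ 12.333333, ybar = 47/3 ≈ 15.666667
sum((xi-xbar)(yi-ybar)) = 4/3 ≈ 1.333333
Cov = 1.333333 / 3 = 4/9 ≈ 0.444444

0.4444


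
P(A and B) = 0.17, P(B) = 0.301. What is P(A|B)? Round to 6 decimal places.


P(A|B) = P(A and B) / P(B) = 0.17 / 0.301 = 170/301 ≈ 0.56478405

0.564784


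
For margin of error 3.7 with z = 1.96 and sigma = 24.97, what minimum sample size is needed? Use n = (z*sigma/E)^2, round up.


z*sigma/E = 1.96 * 24.97 / 3.7 = 122353/9250 ≈ 13.227351
(z*sigma/E)^2 ≈ 174.962824
round up: n = 175

175


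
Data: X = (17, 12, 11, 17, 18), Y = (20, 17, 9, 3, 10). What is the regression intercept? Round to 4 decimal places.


a = ybar - b*xbar, where b = sum((xi-xbar)(yi-ybar)) / sum((xi-xbar)^2)
n = 5, xbar = 75/5 = 15, ybar = 59/5 = 11.8
Sxy = sum((xi-xbar)(yi-ybar)) = -11
Sxx = sum((xi-xbar)^2) = 42
b = Sxy / Sxx = -11/42 ≈ -0.261905
a = 11.8 - (-0.261905) * 15 = 1101/70 ≈ 15.728571

15.7286


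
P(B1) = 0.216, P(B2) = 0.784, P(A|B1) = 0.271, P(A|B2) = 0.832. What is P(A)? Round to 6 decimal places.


P(A) = P(A|B1)*P(B1) + P(A|B2)*P(B2)
P(A|B1)*P(B1) = 0.271 * 0.216 = 0.058536
P(A|B2)*P(B2) = 0.832 * 0.784 = 0.652288
P(A) = 0.058536 + 0.652288 = 0.710824

0.710824


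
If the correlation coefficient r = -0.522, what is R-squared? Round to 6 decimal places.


R^2 = r^2 = (-0.522)^2 = 0.272484

0.272484


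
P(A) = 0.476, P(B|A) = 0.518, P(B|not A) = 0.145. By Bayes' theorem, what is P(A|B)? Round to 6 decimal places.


P(A|B) = P(B|A)*P(A) / P(B), P(B) = P(B|A)*P(A) + P(B|not A)*P(not A)
P(B|A)*P(A) = 0.518 * 0.476 = 0.246568
P(B|not A)*P(not A) = 0.145 * 0.524 = 0.07598
P(B) = 0.246568 + 0.07598 = 0.322548
P(A|B) = 0.246568 / 0.322548 ≈ 0.76443816

0.764438


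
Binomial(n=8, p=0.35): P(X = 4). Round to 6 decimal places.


P = C(n,k) * p^k * (1-p)^(n-k)
C(8,4) = 70
p^k = 0.35^4 = 0.01500625
(1-p)^(n-k) = 0.65^4 ≈ 0.1785063
P = 70 * 0.01500625 * 0.1785063 ≈ 0.187510

0.187510


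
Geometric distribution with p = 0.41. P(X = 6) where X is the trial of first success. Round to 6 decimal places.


P = (1-p)^(k-1) * p
(1-p)^(k-1) = 0.59^5 ≈ 0.07149243
P = 0.07149243 * 0.41 ≈ 0.02931190

0.029312


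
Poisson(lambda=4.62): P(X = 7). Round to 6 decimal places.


P = e^(-lam) * lam^k / k!
e^(-4.62) ≈ 0.009852796
lam^k = 4.62^7 ≈ 44925.594092
k! = 7! = 5040
P = 0.009852796 * 44925.594092 / 5040 ≈ 0.087826

0.087826


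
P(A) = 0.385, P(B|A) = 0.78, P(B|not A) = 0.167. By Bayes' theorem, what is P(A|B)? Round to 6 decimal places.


P(A|B) = P(B|A)*P(A) / P(B), P(B) = P(B|A)*P(A) + P(B|not A)*P(not A)
P(B|A)*P(A) = 0.78 * 0.385 = 0.3003
P(B|not A)*P(not A) = 0.167 * 0.615 = 0.102705
P(B) = 0.3003 + 0.102705 = 0.403005
P(A|B) = 0.3003 / 0.403005 ≈ 0.74515205

0.745152


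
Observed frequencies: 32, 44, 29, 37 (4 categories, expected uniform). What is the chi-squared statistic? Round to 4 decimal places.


chi2 = sum((O-E)^2/E), E = total/4
total = 142, E = 142/4 = 35.5
(32 - 35.5)^2 / 35.5 = 12.25 / 35.5 = 49/142 ≈ 0.345070
(44 - 35.5)^2 / 35.5 = 72.25 / 35.5 = 289/142 ≈ 2.035211
(29 - 35.5)^2 / 35.5 = 42.25 / 35.5 = 169/142 ≈ 1.190141
(37 - 35.5)^2 / 35.5 = 2.25 / 35.5 = 9/142 ≈ 0.063380
chi2 = 258/71 ≈ 3.633803

3.6338


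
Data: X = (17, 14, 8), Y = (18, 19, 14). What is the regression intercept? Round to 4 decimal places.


a = ybar - b*xbar, where b = sum((xi-xbar)(yi-ybar)) / sum((xi-xbar)^2)
n = 3, xbar = 39/3 = 13, ybar = 51/3 = 17
Sxy = sum((xi-xbar)(yi-ybar)) = 21
Sxx = sum((xi-xbar)^2) = 42
b = Sxy / Sxx = 0.5
a = 17 - 0.5 * 13 = 10.5

10.5000


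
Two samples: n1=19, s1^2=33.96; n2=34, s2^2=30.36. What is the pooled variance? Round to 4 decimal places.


sp^2 = ((n1-1)*s1^2 + (n2-1)*s2^2)/(n1+n2-2)
(n1-1)*s1^2 = 18 * 33.96 = 611.28
(n2-1)*s2^2 = 33 * 30.36 = 1001.88
numerator = 611.28 + 1001.88 = 1613.16
n1+n2-2 = 51
sp^2 = 1613.16 / 51 = 13443/425 ≈ 31.630588

31.6306


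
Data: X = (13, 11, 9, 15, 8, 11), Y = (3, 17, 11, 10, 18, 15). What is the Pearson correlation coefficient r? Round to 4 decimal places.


r = sum((xi-xbar)(yi-ybar)) / sqrt(sum((xi-xbar)^2) * sum((yi-ybar)^2))
n = 6, xbar = 67/6 ≈ 11.166667, ybar = 74/6 = 37/3 ≈ 12.333333
Sxy = sum((xi-xbar)(yi-ybar)) = -127/3 ≈ -42.333333
Sxx = sum((xi-xbar)^2) = 197/6 ≈ 32.833333
Syy = sum((yi-ybar)^2) = 466/3 ≈ 155.333333
sqrt(Sxx*Syy) ≈ 71.415062
r = Sxy / sqrt(Sxx*Syy) = -42.333333 / 71.415062 ≈ -0.592779

-0.5928


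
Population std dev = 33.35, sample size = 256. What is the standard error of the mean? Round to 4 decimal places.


SE = sigma / sqrt(n)
sqrt(256) = 16
SE = 33.35 / 16 = 2.084375

2.0844


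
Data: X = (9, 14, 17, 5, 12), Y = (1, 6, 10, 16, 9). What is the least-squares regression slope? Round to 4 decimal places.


b = sum((xi-xbar)(yi-ybar)) / sum((xi-xbar)^2)
n = 5, xbar = 57/5 = 11.4, ybar = 42/5 = 8.4
Sxy = sum((xi-xbar)(yi-ybar)) = -27.8
Sxx = sum((xi-xbar)^2) = 85.2
b = Sxy / Sxx = -139/426 ≈ -0.326291

-0.3263


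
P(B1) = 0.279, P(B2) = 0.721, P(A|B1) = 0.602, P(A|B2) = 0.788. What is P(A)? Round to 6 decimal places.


P(A) = P(A|B1)*P(B1) + P(A|B2)*P(B2)
P(A|B1)*P(B1) = 0.602 * 0.279 = 0.167958
P(A|B2)*P(B2) = 0.788 * 0.721 = 0.568148
P(A) = 0.167958 + 0.568148 = 0.736106

0.736106


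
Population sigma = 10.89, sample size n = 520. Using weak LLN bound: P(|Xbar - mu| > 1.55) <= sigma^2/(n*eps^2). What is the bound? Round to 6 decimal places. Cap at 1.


bound = min(1, sigma^2/(n*eps^2))
sigma^2 = 10.89^2 = 118.5921
n*eps^2 = 520 * 1.55^2 = 520 * 2.4025 = 1249.3
sigma^2/(n*eps^2) = 118.5921 / 1249.3 ≈ 0.09492684

0.094927


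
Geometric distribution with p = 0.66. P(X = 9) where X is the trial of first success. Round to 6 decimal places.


P = (1-p)^(k-1) * p
(1-p)^(k-1) = 0.34^8 ≈ 0.0001785794
P = 0.0001785794 * 0.66 ≈ 0.0001178624

0.000118


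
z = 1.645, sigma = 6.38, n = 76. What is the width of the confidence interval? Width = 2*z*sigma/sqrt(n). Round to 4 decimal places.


width = 2*z*sigma/sqrt(n)
2*z*sigma = 2 * 1.645 * 6.38 = 20.9902
sqrt(76) ≈ 8.717798
width = 20.9902 / 8.717798 ≈ 2.407741

2.4077


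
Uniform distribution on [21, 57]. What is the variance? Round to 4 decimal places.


Var = (b-a)^2 / 12
(b-a)^2 = (57 - 21)^2 = 1296
Var = 1296/12 = 108

108.0000


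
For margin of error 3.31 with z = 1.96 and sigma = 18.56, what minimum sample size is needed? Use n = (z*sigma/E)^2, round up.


z*sigma/E = 1.96 * 18.56 / 3.31 = 90944/8275 ≈ 10.990211
(z*sigma/E)^2 ≈ 120.784748
round up: n = 121

121


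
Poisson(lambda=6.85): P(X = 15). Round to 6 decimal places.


P = e^(-lam) * lam^k / k!
e^(-6.85) ≈ 0.001059456
lam^k = 6.85^15 ≈ 3430509073803.374459
k! = 15! = 1307674368000
P = 0.001059456 * 3430509073803.374459 / 1307674368000 ≈ 0.002779

0.002779


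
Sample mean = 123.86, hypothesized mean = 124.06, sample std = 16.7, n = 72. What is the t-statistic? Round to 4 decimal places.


t = (xbar - mu0) / (s/sqrt(n))
xbar - mu0 = 123.86 - 124.06 = -0.2
sqrt(72) ≈ 8.48528137
s/sqrt(n) = 16.7 / 8.48528137 ≈ 1.96811387
t = -0.2 / 1.96811387 ≈ -0.101620

-0.1016


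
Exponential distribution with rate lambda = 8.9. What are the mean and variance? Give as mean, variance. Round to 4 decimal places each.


mean = 1/lam, var = 1/lam^2
mean = 1 / 8.9 = 10/89 ≈ 0.112360
lam^2 = 8.9^2 = 79.21
var = 1 / 79.21 = 100/7921 ≈ 0.012625

0.1124, 0.0126


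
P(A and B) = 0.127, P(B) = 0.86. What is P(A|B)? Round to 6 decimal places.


P(A|B) = P(A and B) / P(B) = 0.127 / 0.86 = 127/860 ≈ 0.14767442

0.147674


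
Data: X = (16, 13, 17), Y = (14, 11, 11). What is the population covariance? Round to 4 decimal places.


Cov = (1/n)*sum((xi-xbar)(yi-ybar))
n = 3, xbar = 46/3 ≈ 15.333333, ybar = 36/3 = 12
sum((xi-xbar)(yi-ybar)) = 2
Cov = 2 / 3 = 2/3 ≈ 0.666667

0.6667


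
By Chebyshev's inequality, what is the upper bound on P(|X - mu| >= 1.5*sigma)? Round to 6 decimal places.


P <= 1/k^2
k^2 = 1.5^2 = 2.25
1/k^2 = 1 / 2.25 = 4/9 ≈ 0.44444444

0.444444


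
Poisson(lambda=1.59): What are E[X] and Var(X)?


E[X] = Var(X) = lambda = 1.59

1.59, 1.59


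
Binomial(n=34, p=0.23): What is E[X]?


E[X] = n*p = 34 * 0.23 = 7.82

7.82


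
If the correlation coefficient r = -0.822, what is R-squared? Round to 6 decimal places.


R^2 = r^2 = (-0.822)^2 = 0.675684

0.675684


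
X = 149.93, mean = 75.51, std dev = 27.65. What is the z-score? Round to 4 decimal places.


z = (X - mu) / sigma
X - mu = 149.93 - 75.51 = 74.42
z = 74.42 / 27.65 = 7442/2765 ≈ 2.691501

2.6915


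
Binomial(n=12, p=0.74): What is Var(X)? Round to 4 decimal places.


Var = n*p*(1-p) = 12 * 0.74 * 0.26 = 2.3088

2.3088


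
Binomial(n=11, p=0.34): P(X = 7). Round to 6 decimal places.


P = C(n,k) * p^k * (1-p)^(n-k)
C(11,7) = 330
p^k = 0.34^7 ≈ 0.0005252335
(1-p)^(n-k) = 0.66^4 ≈ 0.1897474
P = 330 * 0.0005252335 * 0.1897474 ≈ 0.032888

0.032888


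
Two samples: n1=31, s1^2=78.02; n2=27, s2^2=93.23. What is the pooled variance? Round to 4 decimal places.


sp^2 = ((n1-1)*s1^2 + (n2-1)*s2^2)/(n1+n2-2)
(n1-1)*s1^2 = 30 * 78.02 = 2340.6
(n2-1)*s2^2 = 26 * 93.23 = 2423.98
numerator = 2340.6 + 2423.98 = 4764.58
n1+n2-2 = 56
sp^2 = 4764.58 / 56 = 238229/2800 ≈ 85.081786

85.0818


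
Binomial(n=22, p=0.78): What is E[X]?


E[X] = n*p = 22 * 0.78 = 17.16

17.16


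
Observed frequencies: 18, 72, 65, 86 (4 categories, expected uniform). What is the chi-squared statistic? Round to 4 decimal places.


chi2 = sum((O-E)^2/E), E = total/4
total = 241, E = 241/4 = 60.25
(18 - 60.25)^2 / 60.25 = 1785.0625 / 60.25 = 28561/964 ≈ 29.627593
(72 - 60.25)^2 / 60.25 = 138.0625 / 60.25 = 2209/964 ≈ 2.291494
(65 - 60.25)^2 / 60.25 = 22.5625 / 60.25 = 361/964 ≈ 0.374481
(86 - 60.25)^2 / 60.25 = 663.0625 / 60.25 = 10609/964 ≈ 11.005187
chi2 = 10435/241 ≈ 43.298755

43.2988


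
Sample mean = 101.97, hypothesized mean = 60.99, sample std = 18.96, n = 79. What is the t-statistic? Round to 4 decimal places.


t = (xbar - mu0) / (s/sqrt(n))
xbar - mu0 = 101.97 - 60.99 = 40.98
sqrt(79) ≈ 8.88819442
s/sqrt(n) = 18.96 / 8.88819442 ≈ 2.13316666
t = 40.98 / 2.13316666 ≈ 19.210876

19.2109


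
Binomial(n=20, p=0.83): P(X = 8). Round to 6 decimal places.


P = C(n,k) * p^k * (1-p)^(n-k)
C(20,8) = 125970
p^k = 0.83^8 ≈ 0.2252292
(1-p)^(n-k) = 0.17^12 ≈ 0.0000000005826222
P = 125970 * 0.2252292 * 0.0000000005826222 ≈ 0.000017

0.000017


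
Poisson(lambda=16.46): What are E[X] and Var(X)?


E[X] = Var(X) = lambda = 16.46

16.46, 16.46


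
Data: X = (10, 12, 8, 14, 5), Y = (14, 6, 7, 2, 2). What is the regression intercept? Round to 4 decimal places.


a = ybar - b*xbar, where b = sum((xi-xbar)(yi-ybar)) / sum((xi-xbar)^2)
n = 5, xbar = 49/5 = 9.8, ybar = 31/5 = 6.2
Sxy = sum((xi-xbar)(yi-ybar)) = 2.2
Sxx = sum((xi-xbar)^2) = 48.8
b = Sxy / Sxx = 11/244 ≈ 0.045082
a = 6.2 - 0.045082 * 9.8 = 1405/244 ≈ 5.758197

5.7582


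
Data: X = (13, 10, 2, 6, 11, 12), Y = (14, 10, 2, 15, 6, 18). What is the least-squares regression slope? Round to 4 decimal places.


b = sum((xi-xbar)(yi-ybar)) / sum((xi-xbar)^2)
n = 6, xbar = 54/6 = 9, ybar = 65/6 ≈ 10.833333
Sxy = sum((xi-xbar)(yi-ybar)) = 73
Sxx = sum((xi-xbar)^2) = 88
b = Sxy / Sxx = 73/88 ≈ 0.829545

0.8295


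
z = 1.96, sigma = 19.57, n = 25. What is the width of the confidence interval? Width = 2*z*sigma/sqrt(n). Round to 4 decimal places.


width = 2*z*sigma/sqrt(n)
2*z*sigma = 2 * 1.96 * 19.57 = 76.7144
sqrt(25) = 5
width = 76.7144 / 5 = 15.34288

15.3429


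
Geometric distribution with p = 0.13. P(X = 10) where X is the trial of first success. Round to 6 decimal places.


P = (1-p)^(k-1) * p
(1-p)^(k-1) = 0.87^9 ≈ 0.2855442
P = 0.2855442 * 0.13 ≈ 0.03712074

0.037121


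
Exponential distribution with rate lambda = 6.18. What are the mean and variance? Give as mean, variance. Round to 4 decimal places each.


mean = 1/lam, var = 1/lam^2
mean = 1 / 6.18 = 50/309 ≈ 0.161812
lam^2 = 6.18^2 = 38.1924
var = 1 / 38.1924 ≈ 0.026183

0.1618, 0.0262


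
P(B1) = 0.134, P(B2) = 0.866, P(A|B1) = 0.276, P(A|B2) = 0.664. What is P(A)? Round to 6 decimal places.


P(A) = P(A|B1)*P(B1) + P(A|B2)*P(B2)
P(A|B1)*P(B1) = 0.276 * 0.134 = 0.036984
P(A|B2)*P(B2) = 0.664 * 0.866 = 0.575024
P(A) = 0.036984 + 0.575024 = 0.612008

0.612008


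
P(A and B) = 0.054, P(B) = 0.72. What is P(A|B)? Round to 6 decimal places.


P(A|B) = P(A and B) / P(B) = 0.054 / 0.72 = 0.075

0.075000


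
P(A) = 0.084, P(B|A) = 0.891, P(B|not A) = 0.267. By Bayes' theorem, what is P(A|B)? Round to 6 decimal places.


P(A|B) = P(B|A)*P(A) / P(B), P(B) = P(B|A)*P(A) + P(B|not A)*P(not A)
P(B|A)*P(A) = 0.891 * 0.084 = 0.074844
P(B|not A)*P(not A) = 0.267 * 0.916 = 0.244572
P(B) = 0.074844 + 0.244572 = 0.319416
P(A|B) = 0.074844 / 0.319416 ≈ 0.23431513

0.234315


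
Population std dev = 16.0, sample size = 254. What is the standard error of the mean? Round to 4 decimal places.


SE = sigma / sqrt(n)
sqrt(254) ≈ 15.937377
SE = 16.0 / 15.937377 ≈ 1.003929

1.0039


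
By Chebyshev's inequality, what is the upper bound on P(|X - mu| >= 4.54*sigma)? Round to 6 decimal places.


P <= 1/k^2
k^2 = 4.54^2 = 20.6116
1/k^2 = 1 / 20.6116 ≈ 0.04851637

0.048516


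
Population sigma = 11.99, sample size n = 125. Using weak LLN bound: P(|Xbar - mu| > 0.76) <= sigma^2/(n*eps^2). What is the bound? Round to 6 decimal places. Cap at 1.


bound = min(1, sigma^2/(n*eps^2))
sigma^2 = 11.99^2 = 143.7601
n*eps^2 = 125 * 0.76^2 = 125 * 0.5776 = 72.2
sigma^2/(n*eps^2) = 143.7601 / 72.2 ≈ 1.99113712
this exceeds 1, so the bound is capped at 1

1.000000


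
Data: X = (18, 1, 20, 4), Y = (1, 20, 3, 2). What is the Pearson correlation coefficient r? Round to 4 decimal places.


r = sum((xi-xbar)(yi-ybar)) / sqrt(sum((xi-xbar)^2) * sum((yi-ybar)^2))
n = 4, xbar = 43/4 = 10.75, ybar = 26/4 = 6.5
Sxy = sum((xi-xbar)(yi-ybar)) = -173.5
Sxx = sum((xi-xbar)^2) = 278.75
Syy = sum((yi-ybar)^2) = 245
sqrt(Sxx*Syy) ≈ 261.330729
r = Sxy / sqrt(Sxx*Syy) = -173.5 / 261.330729 ≈ -0.663910

-0.6639


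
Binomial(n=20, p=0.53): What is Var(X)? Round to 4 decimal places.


Var = n*p*(1-p) = 20 * 0.53 * 0.47 = 4.982

4.9820


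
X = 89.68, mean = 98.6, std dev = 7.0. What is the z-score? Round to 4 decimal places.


z = (X - mu) / sigma
X - mu = 89.68 - 98.6 = -8.92
z = -8.92 / 7.0 = -223/175 ≈ -1.274286

-1.2743


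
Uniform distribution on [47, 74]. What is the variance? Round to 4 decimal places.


Var = (b-a)^2 / 12
(b-a)^2 = (74 - 47)^2 = 729
Var = 729/12 = 60.75

60.7500


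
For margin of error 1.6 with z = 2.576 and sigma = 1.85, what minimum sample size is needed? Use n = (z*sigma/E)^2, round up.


z*sigma/E = 2.576 * 1.85 / 1.6 = 2.9785
(z*sigma/E)^2 ≈ 8.871462
round up: n = 9

9


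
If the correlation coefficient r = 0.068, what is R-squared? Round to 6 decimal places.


R^2 = r^2 = (0.068)^2 = 0.004624

0.004624


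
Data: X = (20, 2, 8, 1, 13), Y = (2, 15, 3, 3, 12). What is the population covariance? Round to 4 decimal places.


Cov = (1/n)*sum((xi-xbar)(yi-ybar))
n = 5, xbar = 44/5 = 8.8, ybar = 35/5 = 7
sum((xi-xbar)(yi-ybar)) = -55
Cov = -55 / 5 = -11

-11.0000


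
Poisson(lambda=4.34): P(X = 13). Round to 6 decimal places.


P = e^(-lam) * lam^k / k!
e^(-4.34) ≈ 0.01303653
lam^k = 4.34^13 ≈ 193805672.228992
k! = 13! = 6227020800
P = 0.01303653 * 193805672.228992 / 6227020800 ≈ 0.000406

0.000406


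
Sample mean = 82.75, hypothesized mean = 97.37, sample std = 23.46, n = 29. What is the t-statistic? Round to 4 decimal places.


t = (xbar - mu0) / (s/sqrt(n))
xbar - mu0 = 82.75 - 97.37 = -14.62
sqrt(29) ≈ 5.38516481
s/sqrt(n) = 23.46 / 5.38516481 ≈ 4.35641263
t = -14.62 / 4.35641263 ≈ -3.355972

-3.3560


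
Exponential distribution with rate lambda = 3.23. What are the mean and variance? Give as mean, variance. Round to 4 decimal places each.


mean = 1/lam, var = 1/lam^2
mean = 1 / 3.23 = 100/323 ≈ 0.309598
lam^2 = 3.23^2 = 10.4329
var = 1 / 10.4329 ≈ 0.095851

0.3096, 0.0959


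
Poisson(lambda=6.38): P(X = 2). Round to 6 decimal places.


P = e^(-lam) * lam^k / k!
e^(-6.38) ≈ 0.001695123
lam^k = 6.38^2 = 40.7044
k! = 2! = 2
P = 0.001695123 * 40.7044 / 2 ≈ 0.034499

0.034499


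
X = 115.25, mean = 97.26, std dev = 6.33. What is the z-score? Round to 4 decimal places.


z = (X - mu) / sigma
X - mu = 115.25 - 97.26 = 17.99
z = 17.99 / 6.33 = 1799/633 ≈ 2.842022

2.8420


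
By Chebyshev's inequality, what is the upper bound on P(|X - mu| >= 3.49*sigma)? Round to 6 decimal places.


P <= 1/k^2
k^2 = 3.49^2 = 12.1801
1/k^2 = 1 / 12.1801 ≈ 0.08210113

0.082101


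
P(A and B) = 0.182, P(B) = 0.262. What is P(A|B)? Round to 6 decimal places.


P(A|B) = P(A and B) / P(B) = 0.182 / 0.262 = 91/131 ≈ 0.69465649

0.694656


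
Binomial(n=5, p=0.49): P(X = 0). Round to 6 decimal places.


P = C(n,k) * p^k * (1-p)^(n-k)
C(5,0) = 1
p^k = 0.49^0 = 1
(1-p)^(n-k) = 0.51^5 ≈ 0.03450253
P = 1 * 1 * 0.03450253 ≈ 0.034503

0.034503


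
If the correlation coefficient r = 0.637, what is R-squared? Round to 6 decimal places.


R^2 = r^2 = (0.637)^2 = 0.405769

0.405769


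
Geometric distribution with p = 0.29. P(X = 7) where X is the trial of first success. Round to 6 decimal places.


P = (1-p)^(k-1) * p
(1-p)^(k-1) = 0.71^6 ≈ 0.1281003
P = 0.1281003 * 0.29 ≈ 0.03714908

0.037149


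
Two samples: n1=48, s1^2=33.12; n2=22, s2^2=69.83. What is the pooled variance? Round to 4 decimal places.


sp^2 = ((n1-1)*s1^2 + (n2-1)*s2^2)/(n1+n2-2)
(n1-1)*s1^2 = 47 * 33.12 = 1556.64
(n2-1)*s2^2 = 21 * 69.83 = 1466.43
numerator = 1556.64 + 1466.43 = 3023.07
n1+n2-2 = 68
sp^2 = 3023.07 / 68 = 302307/6800 ≈ 44.456912

44.4569


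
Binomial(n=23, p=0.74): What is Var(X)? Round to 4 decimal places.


Var = n*p*(1-p) = 23 * 0.74 * 0.26 = 4.4252

4.4252


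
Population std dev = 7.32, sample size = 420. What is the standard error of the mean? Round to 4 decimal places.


SE = sigma / sqrt(n)
sqrt(420) ≈ 20.493902
SE = 7.32 / 20.493902 ≈ 0.357179

0.3572


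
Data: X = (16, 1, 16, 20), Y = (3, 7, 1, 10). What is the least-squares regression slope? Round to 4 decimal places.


b = sum((xi-xbar)(yi-ybar)) / sum((xi-xbar)^2)
n = 4, xbar = 53/4 = 13.25, ybar = 21/4 = 5.25
Sxy = sum((xi-xbar)(yi-ybar)) = -7.25
Sxx = sum((xi-xbar)^2) = 210.75
b = Sxy / Sxx = -29/843 ≈ -0.034401

-0.0344


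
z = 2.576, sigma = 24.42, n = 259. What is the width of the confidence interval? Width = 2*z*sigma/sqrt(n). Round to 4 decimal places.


width = 2*z*sigma/sqrt(n)
2*z*sigma = 2 * 2.576 * 24.42 = 125.81184
sqrt(259) ≈ 16.093477
width = 125.81184 / 16.093477 ≈ 7.817567

7.8176


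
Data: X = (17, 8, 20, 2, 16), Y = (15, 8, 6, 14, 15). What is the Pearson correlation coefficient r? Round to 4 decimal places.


r = sum((xi-xbar)(yi-ybar)) / sqrt(sum((xi-xbar)^2) * sum((yi-ybar)^2))
n = 5, xbar = 63/5 = 12.6, ybar = 58/5 = 11.6
Sxy = sum((xi-xbar)(yi-ybar)) = -23.8
Sxx = sum((xi-xbar)^2) = 219.2
Syy = sum((yi-ybar)^2) = 73.2
sqrt(Sxx*Syy) ≈ 126.670596
r = Sxy / sqrt(Sxx*Syy) = -23.8 / 126.670596 ≈ -0.187889

-0.1879


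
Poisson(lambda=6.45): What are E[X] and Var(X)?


E[X] = Var(X) = lambda = 6.45

6.45, 6.45


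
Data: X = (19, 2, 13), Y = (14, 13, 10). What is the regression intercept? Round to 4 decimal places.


a = ybar - b*xbar, where b = sum((xi-xbar)(yi-ybar)) / sum((xi-xbar)^2)
n = 3, xbar = 34/3 ≈ 11.333333, ybar = 37/3 ≈ 12.333333
Sxy = sum((xi-xbar)(yi-ybar)) = 8/3 ≈ 2.666667
Sxx = sum((xi-xbar)^2) = 446/3 ≈ 148.666667
b = Sxy / Sxx = 4/223 ≈ 0.017937
a = 12.333333 - 0.017937 * 11.333333 = 2705/223 ≈ 12.130045

12.1300


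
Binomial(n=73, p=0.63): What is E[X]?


E[X] = n*p = 73 * 0.63 = 45.99

45.99


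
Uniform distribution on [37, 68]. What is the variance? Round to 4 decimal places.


Var = (b-a)^2 / 12
(b-a)^2 = (68 - 37)^2 = 961
Var = 961/12 ≈ 80.083333

80.0833


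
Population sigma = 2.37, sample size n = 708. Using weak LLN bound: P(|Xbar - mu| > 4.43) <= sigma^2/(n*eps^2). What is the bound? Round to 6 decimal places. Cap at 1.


bound = min(1, sigma^2/(n*eps^2))
sigma^2 = 2.37^2 = 5.6169
n*eps^2 = 708 * 4.43^2 = 708 * 19.6249 = 13894.4292
sigma^2/(n*eps^2) = 5.6169 / 13894.4292 ≈ 0.00040426

0.000404


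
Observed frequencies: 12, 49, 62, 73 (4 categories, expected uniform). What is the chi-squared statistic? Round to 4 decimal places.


chi2 = sum((O-E)^2/E), E = total/4
total = 196, E = 196/4 = 49
(12 - 49)^2 / 49 = 1369 / 49 = 1369/49 ≈ 27.938776
(49 - 49)^2 / 49 = 0 / 49 = 0
(62 - 49)^2 / 49 = 169 / 49 = 169/49 ≈ 3.448980
(73 - 49)^2 / 49 = 576 / 49 = 576/49 ≈ 11.755102
chi2 = 302/7 ≈ 43.142857

43.1429


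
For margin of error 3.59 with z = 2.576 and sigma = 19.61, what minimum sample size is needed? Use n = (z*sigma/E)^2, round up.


z*sigma/E = 2.576 * 19.61 / 3.59 ≈ 14.071131
(z*sigma/E)^2 ≈ 197.996725
round up: n = 198

198


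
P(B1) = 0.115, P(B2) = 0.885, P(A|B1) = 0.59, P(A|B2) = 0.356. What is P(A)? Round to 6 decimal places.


P(A) = P(A|B1)*P(B1) + P(A|B2)*P(B2)
P(A|B1)*P(B1) = 0.59 * 0.115 = 0.06785
P(A|B2)*P(B2) = 0.356 * 0.885 = 0.31506
P(A) = 0.06785 + 0.31506 = 0.38291

0.382910


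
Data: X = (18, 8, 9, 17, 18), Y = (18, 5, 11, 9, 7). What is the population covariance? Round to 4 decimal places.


Cov = (1/n)*sum((xi-xbar)(yi-ybar))
n = 5, xbar = 70/5 = 14, ybar = 50/5 = 10
sum((xi-xbar)(yi-ybar)) = 42
Cov = 42 / 5 = 8.4

8.4000


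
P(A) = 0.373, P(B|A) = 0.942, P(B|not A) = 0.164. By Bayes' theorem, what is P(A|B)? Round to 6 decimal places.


P(A|B) = P(B|A)*P(A) / P(B), P(B) = P(B|A)*P(A) + P(B|not A)*P(not A)
P(B|A)*P(A) = 0.942 * 0.373 = 0.351366
P(B|not A)*P(not A) = 0.164 * 0.627 = 0.102828
P(B) = 0.351366 + 0.102828 = 0.454194
P(A|B) = 0.351366 / 0.454194 ≈ 0.77360335

0.773603


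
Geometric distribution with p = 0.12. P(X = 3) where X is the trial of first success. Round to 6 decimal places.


P = (1-p)^(k-1) * p
(1-p)^(k-1) = 0.88^2 = 0.7744
P = 0.7744 * 0.12 = 0.092928

0.092928


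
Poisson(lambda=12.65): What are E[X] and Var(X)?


E[X] = Var(X) = lambda = 12.65

12.65, 12.65


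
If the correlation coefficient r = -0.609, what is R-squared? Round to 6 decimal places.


R^2 = r^2 = (-0.609)^2 = 0.370881

0.370881


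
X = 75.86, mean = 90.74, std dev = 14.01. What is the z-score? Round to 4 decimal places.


z = (X - mu) / sigma
X - mu = 75.86 - 90.74 = -14.88
z = -14.88 / 14.01 = -496/467 ≈ -1.062099

-1.0621


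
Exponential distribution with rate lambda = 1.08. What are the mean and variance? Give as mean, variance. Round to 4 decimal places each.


mean = 1/lam, var = 1/lam^2
mean = 1 / 1.08 = 25/27 ≈ 0.925926
lam^2 = 1.08^2 = 1.1664
var = 1 / 1.1664 = 625/729 ≈ 0.857339

0.9259, 0.8573


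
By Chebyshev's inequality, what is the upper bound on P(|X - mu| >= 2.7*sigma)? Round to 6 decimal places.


P <= 1/k^2
k^2 = 2.7^2 = 7.29
1/k^2 = 1 / 7.29 = 100/729 ≈ 0.13717421

0.137174


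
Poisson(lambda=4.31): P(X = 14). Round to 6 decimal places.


P = e^(-lam) * lam^k / k!
e^(-4.31) ≈ 0.01343355
lam^k = 4.31^14 ≈ 763276308.184869
k! = 14! = 87178291200
P = 0.01343355 * 763276308.184869 / 87178291200 ≈ 0.000118

0.000118


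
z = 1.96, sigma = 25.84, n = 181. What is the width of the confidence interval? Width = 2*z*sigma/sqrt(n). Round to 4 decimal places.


width = 2*z*sigma/sqrt(n)
2*z*sigma = 2 * 1.96 * 25.84 = 101.2928
sqrt(181) ≈ 13.453624
width = 101.2928 / 13.453624 ≈ 7.529035

7.5290


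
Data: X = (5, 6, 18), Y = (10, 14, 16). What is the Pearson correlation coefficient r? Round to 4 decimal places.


r = sum((xi-xbar)(yi-ybar)) / sqrt(sum((xi-xbar)^2) * sum((yi-ybar)^2))
n = 3, xbar = 29/3 ≈ 9.666667, ybar = 40/3 ≈ 13.333333
Sxy = sum((xi-xbar)(yi-ybar)) = 106/3 ≈ 35.333333
Sxx = sum((xi-xbar)^2) = 314/3 ≈ 104.666667
Syy = sum((yi-ybar)^2) = 56/3 ≈ 18.666667
sqrt(Sxx*Syy) ≈ 44.201559
r = Sxy / sqrt(Sxx*Syy) = 35.333333 / 44.201559 ≈ 0.799368

0.7994


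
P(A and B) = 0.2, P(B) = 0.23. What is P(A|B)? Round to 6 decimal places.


P(A|B) = P(A and B) / P(B) = 0.2 / 0.23 = 20/23 ≈ 0.86956522

0.869565


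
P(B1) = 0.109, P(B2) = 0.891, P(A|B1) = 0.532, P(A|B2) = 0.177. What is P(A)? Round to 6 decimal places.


P(A) = P(A|B1)*P(B1) + P(A|B2)*P(B2)
P(A|B1)*P(B1) = 0.532 * 0.109 = 0.057988
P(A|B2)*P(B2) = 0.177 * 0.891 = 0.157707
P(A) = 0.057988 + 0.157707 = 0.215695

0.215695


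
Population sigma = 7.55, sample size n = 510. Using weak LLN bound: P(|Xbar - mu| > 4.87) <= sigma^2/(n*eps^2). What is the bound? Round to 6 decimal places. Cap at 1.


bound = min(1, sigma^2/(n*eps^2))
sigma^2 = 7.55^2 = 57.0025
n*eps^2 = 510 * 4.87^2 = 510 * 23.7169 = 12095.619
sigma^2/(n*eps^2) = 57.0025 / 12095.619 ≈ 0.00471266

0.004713


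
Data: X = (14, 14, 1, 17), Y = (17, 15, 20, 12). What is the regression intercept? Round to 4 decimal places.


a = ybar - b*xbar, where b = sum((xi-xbar)(yi-ybar)) / sum((xi-xbar)^2)
n = 4, xbar = 46/4 = 11.5, ybar = 64/4 = 16
Sxy = sum((xi-xbar)(yi-ybar)) = -64
Sxx = sum((xi-xbar)^2) = 153
b = Sxy / Sxx = -64/153 ≈ -0.418301
a = 16 - (-0.418301) * 11.5 = 3184/153 ≈ 20.810458

20.8105


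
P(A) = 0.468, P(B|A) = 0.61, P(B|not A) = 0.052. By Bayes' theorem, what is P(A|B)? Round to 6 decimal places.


P(A|B) = P(B|A)*P(A) / P(B), P(B) = P(B|A)*P(A) + P(B|not A)*P(not A)
P(B|A)*P(A) = 0.61 * 0.468 = 0.28548
P(B|not A)*P(not A) = 0.052 * 0.532 = 0.027664
P(B) = 0.28548 + 0.027664 = 0.313144
P(A|B) = 0.28548 / 0.313144 = 2745/3011 ≈ 0.91165726

0.911657


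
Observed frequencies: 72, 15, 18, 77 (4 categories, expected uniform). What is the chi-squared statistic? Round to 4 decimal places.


chi2 = sum((O-E)^2/E), E = total/4
total = 182, E = 182/4 = 45.5
(72 - 45.5)^2 / 45.5 = 702.25 / 45.5 = 2809/182 ≈ 15.434066
(15 - 45.5)^2 / 45.5 = 930.25 / 45.5 = 3721/182 ≈ 20.445055
(18 - 45.5)^2 / 45.5 = 756.25 / 45.5 = 3025/182 ≈ 16.620879
(77 - 45.5)^2 / 45.5 = 992.25 / 45.5 = 567/26 ≈ 21.807692
chi2 = 966/13 ≈ 74.307692

74.3077


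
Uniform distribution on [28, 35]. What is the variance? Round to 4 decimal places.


Var = (b-a)^2 / 12
(b-a)^2 = (35 - 28)^2 = 49
Var = 49/12 ≈ 4.083333

4.0833


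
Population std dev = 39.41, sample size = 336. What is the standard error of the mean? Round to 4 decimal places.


SE = sigma / sqrt(n)
sqrt(336) ≈ 18.330303
SE = 39.41 / 18.330303 ≈ 2.149992

2.1500


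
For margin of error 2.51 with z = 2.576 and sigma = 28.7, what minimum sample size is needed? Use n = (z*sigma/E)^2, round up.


z*sigma/E = 2.576 * 28.7 / 2.51 = 184828/6275 ≈ 29.454661
(z*sigma/E)^2 ≈ 867.577076
round up: n = 868

868


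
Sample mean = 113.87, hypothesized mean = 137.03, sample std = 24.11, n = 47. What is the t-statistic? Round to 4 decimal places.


t = (xbar - mu0) / (s/sqrt(n))
xbar - mu0 = 113.87 - 137.03 = -23.16
sqrt(47) ≈ 6.85565460
s/sqrt(n) = 24.11 / 6.85565460 ≈ 3.51680495
t = -23.16 / 3.51680495 ≈ -6.585523

-6.5855


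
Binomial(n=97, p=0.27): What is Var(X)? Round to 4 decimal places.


Var = n*p*(1-p) = 97 * 0.27 * 0.73 = 19.1187

19.1187


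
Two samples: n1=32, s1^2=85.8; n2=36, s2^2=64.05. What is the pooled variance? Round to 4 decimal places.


sp^2 = ((n1-1)*s1^2 + (n2-1)*s2^2)/(n1+n2-2)
(n1-1)*s1^2 = 31 * 85.8 = 2659.8
(n2-1)*s2^2 = 35 * 64.05 = 2241.75
numerator = 2659.8 + 2241.75 = 4901.55
n1+n2-2 = 66
sp^2 = 4901.55 / 66 = 32677/440 ≈ 74.265909

74.2659


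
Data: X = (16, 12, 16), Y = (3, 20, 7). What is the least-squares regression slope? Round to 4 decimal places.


b = sum((xi-xbar)(yi-ybar)) / sum((xi-xbar)^2)
n = 3, xbar = 44/3 ≈ 14.666667, ybar = 30/3 = 10
Sxy = sum((xi-xbar)(yi-ybar)) = -40
Sxx = sum((xi-xbar)^2) = 32/3 ≈ 10.666667
b = Sxy / Sxx = -3.75

-3.7500


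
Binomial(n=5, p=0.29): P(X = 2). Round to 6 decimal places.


P = C(n,k) * p^k * (1-p)^(n-k)
C(5,2) = 10
p^k = 0.29^2 = 0.0841
(1-p)^(n-k) = 0.71^3 = 0.357911
P = 10 * 0.0841 * 0.357911 ≈ 0.301003

0.301003


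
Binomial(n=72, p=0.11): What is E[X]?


E[X] = n*p = 72 * 0.11 = 7.92

7.92


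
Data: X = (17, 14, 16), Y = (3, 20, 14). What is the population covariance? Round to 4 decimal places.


Cov = (1/n)*sum((xi-xbar)(yi-ybar))
n = 3, xbar = 47/3 ≈ 15.666667, ybar = 37/3 ≈ 12.333333
sum((xi-xbar)(yi-ybar)) = -74/3 ≈ -24.666667
Cov = -24.666667 / 3 = -74/9 ≈ -8.222222

-8.2222


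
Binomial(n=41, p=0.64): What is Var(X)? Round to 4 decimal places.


Var = n*p*(1-p) = 41 * 0.64 * 0.36 = 9.4464

9.4464


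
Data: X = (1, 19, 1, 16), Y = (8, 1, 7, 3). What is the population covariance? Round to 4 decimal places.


Cov = (1/n)*sum((xi-xbar)(yi-ybar))
n = 4, xbar = 37/4 = 9.25, ybar = 19/4 = 4.75
sum((xi-xbar)(yi-ybar)) = -93.75
Cov = -93.75 / 4 = -23.4375

-23.4375


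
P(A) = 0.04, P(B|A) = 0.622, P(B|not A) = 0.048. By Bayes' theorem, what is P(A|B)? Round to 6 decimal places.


P(A|B) = P(B|A)*P(A) / P(B), P(B) = P(B|A)*P(A) + P(B|not A)*P(not A)
P(B|A)*P(A) = 0.622 * 0.04 = 0.02488
P(B|not A)*P(not A) = 0.048 * 0.96 = 0.04608
P(B) = 0.02488 + 0.04608 = 0.07096
P(A|B) = 0.02488 / 0.07096 = 311/887 ≈ 0.35062007

0.350620


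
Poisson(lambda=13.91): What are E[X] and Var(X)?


E[X] = Var(X) = lambda = 13.91

13.91, 13.91


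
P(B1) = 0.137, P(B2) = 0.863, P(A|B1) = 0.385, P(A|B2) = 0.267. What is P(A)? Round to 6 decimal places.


P(A) = P(A|B1)*P(B1) + P(A|B2)*P(B2)
P(A|B1)*P(B1) = 0.385 * 0.137 = 0.052745
P(A|B2)*P(B2) = 0.267 * 0.863 = 0.230421
P(A) = 0.052745 + 0.230421 = 0.283166

0.283166


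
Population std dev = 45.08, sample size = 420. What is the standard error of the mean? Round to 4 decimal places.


SE = sigma / sqrt(n)
sqrt(420) ≈ 20.493902
SE = 45.08 / 20.493902 ≈ 2.199679

2.1997


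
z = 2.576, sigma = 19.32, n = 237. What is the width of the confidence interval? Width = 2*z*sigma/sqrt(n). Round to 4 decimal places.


width = 2*z*sigma/sqrt(n)
2*z*sigma = 2 * 2.576 * 19.32 = 99.53664
sqrt(237) ≈ 15.394804
width = 99.53664 / 15.394804 ≈ 6.465600

6.4656


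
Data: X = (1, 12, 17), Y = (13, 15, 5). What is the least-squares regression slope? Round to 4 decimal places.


b = sum((xi-xbar)(yi-ybar)) / sum((xi-xbar)^2)
n = 3, xbar = 30/3 = 10, ybar = 33/3 = 11
Sxy = sum((xi-xbar)(yi-ybar)) = -52
Sxx = sum((xi-xbar)^2) = 134
b = Sxy / Sxx = -26/67 ≈ -0.388060

-0.3881


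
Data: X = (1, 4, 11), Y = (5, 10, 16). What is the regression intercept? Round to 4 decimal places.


a = ybar - b*xbar, where b = sum((xi-xbar)(yi-ybar)) / sum((xi-xbar)^2)
n = 3, xbar = 16/3 ≈ 5.333333, ybar = 31/3 ≈ 10.333333
Sxy = sum((xi-xbar)(yi-ybar)) = 167/3 ≈ 55.666667
Sxx = sum((xi-xbar)^2) = 158/3 ≈ 52.666667
b = Sxy / Sxx = 167/158 ≈ 1.056962
a = 10.333333 - 1.056962 * 5.333333 = 371/79 ≈ 4.696203

4.6962


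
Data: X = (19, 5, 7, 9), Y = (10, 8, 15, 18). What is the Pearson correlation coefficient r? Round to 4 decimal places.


r = sum((xi-xbar)(yi-ybar)) / sqrt(sum((xi-xbar)^2) * sum((yi-ybar)^2))
n = 4, xbar = 40/4 = 10, ybar = 51/4 = 12.75
Sxy = sum((xi-xbar)(yi-ybar)) = -13
Sxx = sum((xi-xbar)^2) = 116
Syy = sum((yi-ybar)^2) = 62.75
sqrt(Sxx*Syy) ≈ 85.317056
r = Sxy / sqrt(Sxx*Syy) = -13 / 85.317056 ≈ -0.152373

-0.1524


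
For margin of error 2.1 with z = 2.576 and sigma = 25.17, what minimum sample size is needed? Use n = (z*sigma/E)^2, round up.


z*sigma/E = 2.576 * 25.17 / 2.1 = 30.8752
(z*sigma/E)^2 ≈ 953.277975
round up: n = 954

954


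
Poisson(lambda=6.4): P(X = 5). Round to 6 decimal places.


P = e^(-lam) * lam^k / k!
e^(-6.4) ≈ 0.001661557
lam^k = 6.4^5 = 10737.41824
k! = 5! = 120
P = 0.001661557 * 10737.41824 / 120 ≈ 0.148674

0.148674


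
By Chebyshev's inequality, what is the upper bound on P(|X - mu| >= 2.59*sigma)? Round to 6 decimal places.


P <= 1/k^2
k^2 = 2.59^2 = 6.7081
1/k^2 = 1 / 6.7081 ≈ 0.14907351

0.149074


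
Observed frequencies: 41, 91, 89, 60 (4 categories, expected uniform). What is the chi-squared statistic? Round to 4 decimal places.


chi2 = sum((O-E)^2/E), E = total/4
total = 281, E = 281/4 = 70.25
(41 - 70.25)^2 / 70.25 = 855.5625 / 70.25 = 13689/1124 ≈ 12.178826
(91 - 70.25)^2 / 70.25 = 430.5625 / 70.25 = 6889/1124 ≈ 6.129004
(89 - 70.25)^2 / 70.25 = 351.5625 / 70.25 = 5625/1124 ≈ 5.004448
(60 - 70.25)^2 / 70.25 = 105.0625 / 70.25 = 1681/1124 ≈ 1.495552
chi2 = 6971/281 ≈ 24.807829

24.8078


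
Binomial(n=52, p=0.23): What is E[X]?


E[X] = n*p = 52 * 0.23 = 11.96

11.96


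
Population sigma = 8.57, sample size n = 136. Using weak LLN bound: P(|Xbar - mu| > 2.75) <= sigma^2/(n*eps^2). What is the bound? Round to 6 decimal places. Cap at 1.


bound = min(1, sigma^2/(n*eps^2))
sigma^2 = 8.57^2 = 73.4449
n*eps^2 = 136 * 2.75^2 = 136 * 7.5625 = 1028.5
sigma^2/(n*eps^2) = 73.4449 / 1028.5 ≈ 0.07140972

0.071410


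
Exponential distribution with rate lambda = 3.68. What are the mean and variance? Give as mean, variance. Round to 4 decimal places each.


mean = 1/lam, var = 1/lam^2
mean = 1 / 3.68 = 25/92 ≈ 0.271739
lam^2 = 3.68^2 = 13.5424
var = 1 / 13.5424 = 625/8464 ≈ 0.073842

0.2717, 0.0738


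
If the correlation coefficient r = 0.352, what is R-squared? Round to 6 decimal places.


R^2 = r^2 = (0.352)^2 = 0.123904

0.123904


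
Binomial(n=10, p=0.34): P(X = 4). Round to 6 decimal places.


P = C(n,k) * p^k * (1-p)^(n-k)
C(10,4) = 210
p^k = 0.34^4 = 0.01336336
(1-p)^(n-k) = 0.66^6 ≈ 0.08265395
P = 210 * 0.01336336 * 0.08265395 ≈ 0.231952

0.231952


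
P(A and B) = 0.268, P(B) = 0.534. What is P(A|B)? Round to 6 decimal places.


P(A|B) = P(A and B) / P(B) = 0.268 / 0.534 = 134/267 ≈ 0.50187266

0.501873


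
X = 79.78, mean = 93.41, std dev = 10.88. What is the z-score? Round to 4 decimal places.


z = (X - mu) / sigma
X - mu = 79.78 - 93.41 = -13.63
z = -13.63 / 10.88 = -1363/1088 ≈ -1.252757

-1.2528


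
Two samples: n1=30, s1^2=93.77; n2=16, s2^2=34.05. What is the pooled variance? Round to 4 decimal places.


sp^2 = ((n1-1)*s1^2 + (n2-1)*s2^2)/(n1+n2-2)
(n1-1)*s1^2 = 29 * 93.77 = 2719.33
(n2-1)*s2^2 = 15 * 34.05 = 510.75
numerator = 2719.33 + 510.75 = 3230.08
n1+n2-2 = 44
sp^2 = 3230.08 / 44 = 20188/275 ≈ 73.410909

73.4109


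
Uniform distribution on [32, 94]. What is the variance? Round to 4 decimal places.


Var = (b-a)^2 / 12
(b-a)^2 = (94 - 32)^2 = 3844
Var = 3844/12 ≈ 320.333333

320.3333


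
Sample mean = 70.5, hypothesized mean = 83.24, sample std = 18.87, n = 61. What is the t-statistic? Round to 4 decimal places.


t = (xbar - mu0) / (s/sqrt(n))
xbar - mu0 = 70.5 - 83.24 = -12.74
sqrt(61) ≈ 7.81024968
s/sqrt(n) = 18.87 / 7.81024968 ≈ 2.41605592
t = -12.74 / 2.41605592 ≈ -5.273057

-5.2731
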